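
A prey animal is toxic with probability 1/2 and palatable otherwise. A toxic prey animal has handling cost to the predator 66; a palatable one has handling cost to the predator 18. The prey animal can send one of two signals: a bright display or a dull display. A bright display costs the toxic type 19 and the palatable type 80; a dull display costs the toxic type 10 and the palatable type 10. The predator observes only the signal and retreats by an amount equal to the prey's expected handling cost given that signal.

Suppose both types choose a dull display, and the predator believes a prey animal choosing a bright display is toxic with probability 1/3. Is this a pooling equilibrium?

Yes

At the pooled signal (dull display) the predator holds the prior 1/2 and pays 1/2·66 + 1/2·18 = 42. Off-path (bright display) belief 1/3 gives 1/3·66 + 2/3·18 = 34.
Toxic: dull display gives 42 − 10 = 32; bright display gives 34 − 19 = 15. Stays. ✓
Palatable: dull display gives 42 − 10 = 32; bright display gives 34 − 80 = -46. Stays. ✓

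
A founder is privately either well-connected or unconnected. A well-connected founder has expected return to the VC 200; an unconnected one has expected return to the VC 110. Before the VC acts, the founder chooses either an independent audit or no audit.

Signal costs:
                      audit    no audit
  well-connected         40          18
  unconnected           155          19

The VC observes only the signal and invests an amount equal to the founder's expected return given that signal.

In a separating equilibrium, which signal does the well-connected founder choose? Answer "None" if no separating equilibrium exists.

audit

Try well-connected → audit, unconnected → no audit:
  If types separate, audit earns payment 200 and no audit earns 110.
  Well-connected: audit gives 200 − 40 = 160; no audit gives 110 − 18 = 92. No deviation. ✓
  Unconnected: no audit gives 110 − 19 = 91; audit gives 200 − 155 = 45. No deviation. ✓
Both hold — the well-connected type sends audit.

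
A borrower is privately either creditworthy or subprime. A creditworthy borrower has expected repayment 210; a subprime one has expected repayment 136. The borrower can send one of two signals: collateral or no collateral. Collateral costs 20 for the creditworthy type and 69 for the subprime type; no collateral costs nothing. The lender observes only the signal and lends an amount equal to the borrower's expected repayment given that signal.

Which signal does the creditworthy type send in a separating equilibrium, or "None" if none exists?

None

Try creditworthy → collateral, subprime → no collateral:
  If types separate, collateral earns payment 210 and no collateral earns 136.
  Creditworthy: collateral gives 210 − 20 = 190; no collateral gives 136 − 0 = 136. No deviation. ✓
  Subprime: no collateral gives 136 − 0 = 136; collateral gives 210 − 69 = 141. Would deviate. ✗
Try creditworthy → no collateral, subprime → collateral:
  If types separate, no collateral earns payment 210 and collateral earns 136.
  Creditworthy: no collateral gives 210 − 0 = 210; collateral gives 136 − 20 = 116. No deviation. ✓
  Subprime: collateral gives 136 − 69 = 67; no collateral gives 210 − 0 = 210. Would deviate. ✗
Neither assignment is incentive-compatible.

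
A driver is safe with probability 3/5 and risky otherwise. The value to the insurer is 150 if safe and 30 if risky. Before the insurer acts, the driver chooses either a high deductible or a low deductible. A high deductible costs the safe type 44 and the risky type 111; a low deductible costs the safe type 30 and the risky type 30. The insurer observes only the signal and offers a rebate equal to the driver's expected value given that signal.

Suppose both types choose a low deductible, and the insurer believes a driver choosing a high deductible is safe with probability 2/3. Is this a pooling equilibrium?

On the equilibrium path (low deductible) the insurer holds the prior 3/5 and pays 3/5·150 + 2/5·30 = 102. Off-path (high deductible) belief 2/3 gives 2/3·150 + 1/3·30 = 110.
Safe: low deductible gives 102 − 30 = 72; high deductible gives 110 − 44 = 66. Stays. ✓
Risky: low deductible gives 102 − 30 = 72; high deductible gives 110 − 111 = -1. Stays. ✓
Beliefs are Bayes-consistent on-path and both types best-respond.

Yes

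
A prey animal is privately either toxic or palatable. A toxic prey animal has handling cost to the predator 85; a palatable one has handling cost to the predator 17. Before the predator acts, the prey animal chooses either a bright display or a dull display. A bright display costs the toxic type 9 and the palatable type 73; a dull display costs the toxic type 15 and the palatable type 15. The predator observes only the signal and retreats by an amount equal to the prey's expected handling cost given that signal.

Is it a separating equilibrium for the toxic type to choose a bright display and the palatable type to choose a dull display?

No

If types separate, bright display earns payment 85 and dull display earns 17.
Toxic: bright display gives 85 − 9 = 76; dull display gives 17 − 15 = 2. No deviation. ✓
Palatable: dull display gives 17 − 15 = 2; bright display gives 85 − 73 = 12. Would deviate. ✗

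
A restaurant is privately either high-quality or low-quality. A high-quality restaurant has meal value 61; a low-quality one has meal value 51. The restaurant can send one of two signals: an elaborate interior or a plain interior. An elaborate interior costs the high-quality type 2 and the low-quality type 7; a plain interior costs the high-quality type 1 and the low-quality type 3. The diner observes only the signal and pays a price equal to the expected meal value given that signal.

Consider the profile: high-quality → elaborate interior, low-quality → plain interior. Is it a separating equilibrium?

No

If types separate, elaborate interior earns payment 61 and plain interior earns 51.
High-quality: elaborate interior gives 61 − 2 = 59; plain interior gives 51 − 1 = 50. No deviation. ✓
Low-quality: plain interior gives 51 − 3 = 48; elaborate interior gives 61 − 7 = 54. Would deviate. ✗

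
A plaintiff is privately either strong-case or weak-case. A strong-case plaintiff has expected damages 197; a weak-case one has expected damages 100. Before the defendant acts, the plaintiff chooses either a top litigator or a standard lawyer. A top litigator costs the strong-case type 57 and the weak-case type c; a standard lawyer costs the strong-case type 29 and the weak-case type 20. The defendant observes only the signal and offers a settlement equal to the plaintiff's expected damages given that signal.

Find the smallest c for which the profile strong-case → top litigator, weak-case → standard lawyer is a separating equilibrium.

Under separation: top litigator → strong-case (pays 197); standard lawyer → weak-case (pays 100).
Strong-case: 197 − 57 = 140 ≥ 100 − 29 = 71. Holds regardless of c. ✓
Weak-case: 100 − 20 ≥ 197 − c, so c ≥ 197 − 80 = 117.

117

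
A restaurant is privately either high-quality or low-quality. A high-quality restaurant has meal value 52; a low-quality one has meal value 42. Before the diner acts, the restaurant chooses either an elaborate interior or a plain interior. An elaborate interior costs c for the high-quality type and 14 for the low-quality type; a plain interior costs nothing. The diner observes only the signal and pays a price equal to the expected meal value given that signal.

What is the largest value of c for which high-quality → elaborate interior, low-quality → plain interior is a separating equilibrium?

Under separation: elaborate interior → high-quality (pays 52); plain interior → low-quality (pays 42).
Low-quality: 42 − 0 = 42 ≥ 52 − 14 = 38. Holds regardless of c. ✓
High-quality: 52 − c ≥ 42 − 0, so c ≤ 52 − 42 = 10.

10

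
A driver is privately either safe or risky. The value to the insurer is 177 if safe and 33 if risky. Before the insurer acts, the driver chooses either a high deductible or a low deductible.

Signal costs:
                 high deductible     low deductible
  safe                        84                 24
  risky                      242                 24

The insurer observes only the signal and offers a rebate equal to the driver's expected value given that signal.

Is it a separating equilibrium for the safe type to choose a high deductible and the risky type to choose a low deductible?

Yes

Under separation the insurer infers type exactly: high deductible → safe (pays 177), low deductible → risky (pays 33).
Safe: high deductible gives 177 − 84 = 93; low deductible gives 33 − 24 = 9. No deviation. ✓
Risky: low deductible gives 33 − 24 = 9; high deductible gives 177 − 242 = -65. No deviation. ✓
Neither type gains from mimicking the other.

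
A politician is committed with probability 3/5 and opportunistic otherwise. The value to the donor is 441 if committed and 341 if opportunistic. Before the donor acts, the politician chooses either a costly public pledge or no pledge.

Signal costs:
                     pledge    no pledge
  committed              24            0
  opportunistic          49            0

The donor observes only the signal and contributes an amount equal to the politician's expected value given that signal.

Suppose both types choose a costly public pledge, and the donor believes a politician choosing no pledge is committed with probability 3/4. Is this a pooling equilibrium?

No

On the equilibrium path (pledge) the donor holds the prior 3/5 and pays 3/5·441 + 2/5·341 = 401. Off-path (no pledge) belief 3/4 gives 3/4·441 + 1/4·341 = 416.
Committed: pledge gives 401 − 24 = 377; no pledge gives 416 − 0 = 416. Deviates. ✗
Opportunistic: pledge gives 401 − 49 = 352; no pledge gives 416 − 0 = 416. Deviates. ✗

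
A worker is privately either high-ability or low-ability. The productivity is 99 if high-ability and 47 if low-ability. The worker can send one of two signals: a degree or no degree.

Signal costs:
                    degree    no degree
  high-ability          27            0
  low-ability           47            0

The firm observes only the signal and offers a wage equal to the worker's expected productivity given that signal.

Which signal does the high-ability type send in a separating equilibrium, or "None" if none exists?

None

Try high-ability → degree, low-ability → no degree:
  Under separation the firm infers type exactly: degree → high-ability (pays 99), no degree → low-ability (pays 47).
  High-ability: degree gives 99 − 27 = 72; no degree gives 47 − 0 = 47. No deviation. ✓
  Low-ability: no degree gives 47 − 0 = 47; degree gives 99 − 47 = 52. Would deviate. ✗
Try high-ability → no degree, low-ability → degree:
  Under separation the firm infers type exactly: no degree → high-ability (pays 99), degree → low-ability (pays 47).
  High-ability: no degree gives 99 − 0 = 99; degree gives 47 − 27 = 20. No deviation. ✓
  Low-ability: degree gives 47 − 47 = 0; no degree gives 99 − 0 = 99. Would deviate. ✗
Neither assignment is incentive-compatible.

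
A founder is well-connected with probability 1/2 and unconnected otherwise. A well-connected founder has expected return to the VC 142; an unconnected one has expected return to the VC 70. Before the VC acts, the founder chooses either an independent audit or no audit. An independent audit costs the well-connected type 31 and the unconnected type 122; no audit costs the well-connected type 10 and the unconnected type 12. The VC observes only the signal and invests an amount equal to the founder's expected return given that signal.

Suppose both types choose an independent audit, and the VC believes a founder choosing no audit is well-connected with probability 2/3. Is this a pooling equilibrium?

At the pooled signal (audit) the VC holds the prior 1/2 and pays 1/2·142 + 1/2·70 = 106. Off-path (no audit) belief 2/3 gives 2/3·142 + 1/3·70 = 118.
Well-connected: audit gives 106 − 31 = 75; no audit gives 118 − 10 = 108. Deviates. ✗
Unconnected: audit gives 106 − 122 = -16; no audit gives 118 − 12 = 106. Deviates. ✗

No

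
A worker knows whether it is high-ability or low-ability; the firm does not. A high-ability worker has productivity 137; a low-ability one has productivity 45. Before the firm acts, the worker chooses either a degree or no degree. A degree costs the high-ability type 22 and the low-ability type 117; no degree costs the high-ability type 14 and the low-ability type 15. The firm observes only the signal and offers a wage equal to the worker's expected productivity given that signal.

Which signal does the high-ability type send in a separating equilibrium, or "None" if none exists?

degree

Try high-ability → degree, low-ability → no degree:
  Under separation the firm infers type exactly: degree → high-ability (pays 137), no degree → low-ability (pays 45).
  High-ability: degree gives 137 − 22 = 115; no degree gives 45 − 14 = 31. No deviation. ✓
  Low-ability: no degree gives 45 − 15 = 30; degree gives 137 − 117 = 20. No deviation. ✓
Both hold — the high-ability type sends degree.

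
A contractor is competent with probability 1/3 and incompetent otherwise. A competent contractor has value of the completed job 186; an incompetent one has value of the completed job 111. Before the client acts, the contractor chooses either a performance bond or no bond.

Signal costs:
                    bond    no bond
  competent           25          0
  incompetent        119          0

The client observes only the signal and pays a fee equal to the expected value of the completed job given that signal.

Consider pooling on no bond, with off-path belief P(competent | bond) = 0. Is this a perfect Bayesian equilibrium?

At the pooled signal (no bond) the client holds the prior 1/3 and pays 1/3·186 + 2/3·111 = 136. Off-path (bond) belief 0 gives 0·186 + 1·111 = 111.
Competent: no bond gives 136 − 0 = 136; bond gives 111 − 25 = 86. Stays. ✓
Incompetent: no bond gives 136 − 0 = 136; bond gives 111 − 119 = -8. Stays. ✓

Yes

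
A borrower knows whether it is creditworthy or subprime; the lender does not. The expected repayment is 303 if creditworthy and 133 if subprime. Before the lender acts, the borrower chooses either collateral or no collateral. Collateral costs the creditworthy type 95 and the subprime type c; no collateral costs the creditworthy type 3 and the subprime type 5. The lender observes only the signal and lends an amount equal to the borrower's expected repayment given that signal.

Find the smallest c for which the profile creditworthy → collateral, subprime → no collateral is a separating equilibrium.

175

Under separation: collateral → creditworthy (pays 303); no collateral → subprime (pays 133).
Creditworthy: 303 − 95 = 208 ≥ 133 − 3 = 130. Holds regardless of c. ✓
Subprime: 133 − 5 ≥ 303 − c, so c ≥ 303 − 128 = 175.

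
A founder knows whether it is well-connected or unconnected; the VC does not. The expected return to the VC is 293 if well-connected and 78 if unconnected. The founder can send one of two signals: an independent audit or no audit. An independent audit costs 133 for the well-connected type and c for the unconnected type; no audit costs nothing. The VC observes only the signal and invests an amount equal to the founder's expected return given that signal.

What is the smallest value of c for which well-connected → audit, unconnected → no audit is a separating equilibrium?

215

Under separation: audit → well-connected (pays 293); no audit → unconnected (pays 78).
Well-connected: 293 − 133 = 160 ≥ 78 − 0 = 78. Holds regardless of c. ✓
Unconnected: 78 − 0 ≥ 293 − c, so c ≥ 293 − 78 = 215.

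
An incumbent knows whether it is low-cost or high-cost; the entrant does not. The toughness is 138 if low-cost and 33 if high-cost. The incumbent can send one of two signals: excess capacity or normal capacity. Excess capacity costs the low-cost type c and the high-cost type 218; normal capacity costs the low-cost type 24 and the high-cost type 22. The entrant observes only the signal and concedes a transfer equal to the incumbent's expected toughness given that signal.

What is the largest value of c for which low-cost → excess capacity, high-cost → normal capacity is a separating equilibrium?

Under separation: excess capacity → low-cost (pays 138); normal capacity → high-cost (pays 33).
High-cost: 33 − 22 = 11 ≥ 138 − 218 = -80. Holds regardless of c. ✓
Low-cost: 138 − c ≥ 33 − 24, so c ≤ 138 − 9 = 129.

129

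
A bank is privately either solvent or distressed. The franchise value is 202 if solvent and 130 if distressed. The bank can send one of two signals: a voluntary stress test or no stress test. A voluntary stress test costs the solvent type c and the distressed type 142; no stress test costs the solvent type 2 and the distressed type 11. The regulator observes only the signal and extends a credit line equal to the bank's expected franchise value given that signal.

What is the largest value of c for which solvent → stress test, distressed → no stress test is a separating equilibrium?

Under separation: stress test → solvent (pays 202); no stress test → distressed (pays 130).
Distressed: 130 − 11 = 119 ≥ 202 − 142 = 60. Holds regardless of c. ✓
Solvent: 202 − c ≥ 130 − 2, so c ≤ 202 − 128 = 74.

74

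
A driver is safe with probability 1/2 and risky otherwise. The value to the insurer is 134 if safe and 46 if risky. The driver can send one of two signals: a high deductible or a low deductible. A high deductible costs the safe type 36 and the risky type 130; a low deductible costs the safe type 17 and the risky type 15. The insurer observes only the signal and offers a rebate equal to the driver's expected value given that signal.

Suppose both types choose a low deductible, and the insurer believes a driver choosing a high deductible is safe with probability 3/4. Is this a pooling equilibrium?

On the equilibrium path (low deductible) the insurer holds the prior 1/2 and pays 1/2·134 + 1/2·46 = 90. Off-path (high deductible) belief 3/4 gives 3/4·134 + 1/4·46 = 112.
Safe: low deductible gives 90 − 17 = 73; high deductible gives 112 − 36 = 76. Deviates. ✗
Risky: low deductible gives 90 − 15 = 75; high deductible gives 112 − 130 = -18. Stays. ✓

No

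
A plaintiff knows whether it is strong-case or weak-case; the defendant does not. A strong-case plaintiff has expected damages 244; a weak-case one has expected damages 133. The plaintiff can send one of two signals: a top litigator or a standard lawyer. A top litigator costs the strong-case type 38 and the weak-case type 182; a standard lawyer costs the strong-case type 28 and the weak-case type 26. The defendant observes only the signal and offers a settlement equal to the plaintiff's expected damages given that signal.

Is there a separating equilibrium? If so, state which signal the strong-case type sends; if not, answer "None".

Try strong-case → top litigator, weak-case → standard lawyer:
  If types separate, top litigator earns payment 244 and standard lawyer earns 133.
  Strong-case: top litigator gives 244 − 38 = 206; standard lawyer gives 133 − 28 = 105. No deviation. ✓
  Weak-case: standard lawyer gives 133 − 26 = 107; top litigator gives 244 − 182 = 62. No deviation. ✓
Both hold — the strong-case type sends top litigator.

top litigator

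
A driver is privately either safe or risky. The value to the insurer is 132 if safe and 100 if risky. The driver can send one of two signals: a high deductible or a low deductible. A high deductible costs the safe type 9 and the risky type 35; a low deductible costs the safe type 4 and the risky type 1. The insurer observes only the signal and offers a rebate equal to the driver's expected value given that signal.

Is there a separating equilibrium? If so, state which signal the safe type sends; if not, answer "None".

high deductible

Try safe → high deductible, risky → low deductible:
  If types separate, high deductible earns payment 132 and low deductible earns 100.
  Safe: high deductible gives 132 − 9 = 123; low deductible gives 100 − 4 = 96. No deviation. ✓
  Risky: low deductible gives 100 − 1 = 99; high deductible gives 132 − 35 = 97. No deviation. ✓
Both hold — the safe type sends high deductible.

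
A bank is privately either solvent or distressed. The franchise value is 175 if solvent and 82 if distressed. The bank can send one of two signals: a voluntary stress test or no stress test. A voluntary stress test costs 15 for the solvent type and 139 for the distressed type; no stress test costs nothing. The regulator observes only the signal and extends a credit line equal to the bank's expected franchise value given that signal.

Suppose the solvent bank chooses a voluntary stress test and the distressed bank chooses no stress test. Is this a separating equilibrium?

Yes

Under separation the regulator infers type exactly: stress test → solvent (pays 175), no stress test → distressed (pays 82).
Solvent: stress test gives 175 − 15 = 160; no stress test gives 82 − 0 = 82. No deviation. ✓
Distressed: no stress test gives 82 − 0 = 82; stress test gives 175 − 139 = 36. No deviation. ✓
Both incentive constraints hold.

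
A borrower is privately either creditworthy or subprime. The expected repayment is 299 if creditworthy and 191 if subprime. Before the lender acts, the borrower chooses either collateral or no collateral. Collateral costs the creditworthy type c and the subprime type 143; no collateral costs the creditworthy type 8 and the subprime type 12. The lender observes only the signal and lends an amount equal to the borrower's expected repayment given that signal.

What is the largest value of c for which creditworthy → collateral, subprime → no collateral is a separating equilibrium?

Under separation: collateral → creditworthy (pays 299); no collateral → subprime (pays 191).
Subprime: 191 − 12 = 179 ≥ 299 − 143 = 156. Holds regardless of c. ✓
Creditworthy: 299 − c ≥ 191 − 8, so c ≤ 299 − 183 = 116.

116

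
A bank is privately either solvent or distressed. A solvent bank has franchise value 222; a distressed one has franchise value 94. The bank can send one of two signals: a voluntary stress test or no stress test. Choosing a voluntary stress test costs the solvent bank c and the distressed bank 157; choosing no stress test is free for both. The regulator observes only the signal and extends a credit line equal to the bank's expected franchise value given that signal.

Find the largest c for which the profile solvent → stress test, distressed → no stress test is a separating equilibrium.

128

Under separation: stress test → solvent (pays 222); no stress test → distressed (pays 94).
Distressed: 94 − 0 = 94 ≥ 222 − 157 = 65. Holds regardless of c. ✓
Solvent: 222 − c ≥ 94 − 0, so c ≤ 222 − 94 = 128.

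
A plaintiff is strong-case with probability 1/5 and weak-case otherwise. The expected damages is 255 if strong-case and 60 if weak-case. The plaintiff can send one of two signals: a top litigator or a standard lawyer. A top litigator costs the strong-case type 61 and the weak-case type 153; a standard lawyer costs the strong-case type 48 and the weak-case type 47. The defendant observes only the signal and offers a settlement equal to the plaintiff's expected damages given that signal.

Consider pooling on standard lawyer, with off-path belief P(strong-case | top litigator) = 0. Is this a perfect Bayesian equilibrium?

On the equilibrium path (standard lawyer) the defendant holds the prior 1/5 and pays 1/5·255 + 4/5·60 = 99. Off-path (top litigator) belief 0 gives 0·255 + 1·60 = 60.
Strong-case: standard lawyer gives 99 − 48 = 51; top litigator gives 60 − 61 = -1. Stays. ✓
Weak-case: standard lawyer gives 99 − 47 = 52; top litigator gives 60 − 153 = -93. Stays. ✓
Beliefs are Bayes-consistent on-path and both types best-respond.

Yes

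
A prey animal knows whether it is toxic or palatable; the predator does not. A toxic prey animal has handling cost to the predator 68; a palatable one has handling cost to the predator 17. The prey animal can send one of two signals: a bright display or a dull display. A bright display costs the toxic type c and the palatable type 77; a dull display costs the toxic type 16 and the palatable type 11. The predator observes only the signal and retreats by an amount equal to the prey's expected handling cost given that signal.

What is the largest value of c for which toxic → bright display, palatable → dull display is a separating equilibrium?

67

Under separation: bright display → toxic (pays 68); dull display → palatable (pays 17).
Palatable: 17 − 11 = 6 ≥ 68 − 77 = -9. Holds regardless of c. ✓
Toxic: 68 − c ≥ 17 − 16, so c ≤ 68 − 1 = 67.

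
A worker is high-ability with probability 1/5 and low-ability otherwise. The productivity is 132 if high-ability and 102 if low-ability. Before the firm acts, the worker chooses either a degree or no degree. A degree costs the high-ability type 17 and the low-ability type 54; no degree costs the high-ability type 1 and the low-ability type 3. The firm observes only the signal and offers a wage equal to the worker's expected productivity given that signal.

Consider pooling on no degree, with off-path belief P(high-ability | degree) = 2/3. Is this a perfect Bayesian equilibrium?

Yes

On the equilibrium path (no degree) the firm holds the prior 1/5 and pays 1/5·132 + 4/5·102 = 108. Off-path (degree) belief 2/3 gives 2/3·132 + 1/3·102 = 122.
High-ability: no degree gives 108 − 1 = 107; degree gives 122 − 17 = 105. Stays. ✓
Low-ability: no degree gives 108 − 3 = 105; degree gives 122 − 54 = 68. Stays. ✓
Beliefs are Bayes-consistent on-path and both types best-respond.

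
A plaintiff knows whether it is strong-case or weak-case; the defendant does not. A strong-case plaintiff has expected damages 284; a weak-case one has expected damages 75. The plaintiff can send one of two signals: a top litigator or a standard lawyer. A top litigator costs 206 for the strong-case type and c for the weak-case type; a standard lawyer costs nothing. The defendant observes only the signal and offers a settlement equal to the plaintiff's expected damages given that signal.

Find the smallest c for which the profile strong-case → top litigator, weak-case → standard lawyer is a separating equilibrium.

209

Under separation: top litigator → strong-case (pays 284); standard lawyer → weak-case (pays 75).
Strong-case: 284 − 206 = 78 ≥ 75 − 0 = 75. Holds regardless of c. ✓
Weak-case: 75 − 0 ≥ 284 − c, so c ≥ 284 − 75 = 209.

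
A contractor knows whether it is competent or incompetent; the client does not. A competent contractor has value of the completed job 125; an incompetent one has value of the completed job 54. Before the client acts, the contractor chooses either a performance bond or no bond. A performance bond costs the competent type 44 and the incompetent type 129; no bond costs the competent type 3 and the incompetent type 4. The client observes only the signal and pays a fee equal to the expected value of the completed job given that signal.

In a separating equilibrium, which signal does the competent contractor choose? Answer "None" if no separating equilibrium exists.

Try competent → bond, incompetent → no bond:
  If types separate, bond earns payment 125 and no bond earns 54.
  Competent: bond gives 125 − 44 = 81; no bond gives 54 − 3 = 51. No deviation. ✓
  Incompetent: no bond gives 54 − 4 = 50; bond gives 125 − 129 = -4. No deviation. ✓
Both hold — the competent type sends bond.

bond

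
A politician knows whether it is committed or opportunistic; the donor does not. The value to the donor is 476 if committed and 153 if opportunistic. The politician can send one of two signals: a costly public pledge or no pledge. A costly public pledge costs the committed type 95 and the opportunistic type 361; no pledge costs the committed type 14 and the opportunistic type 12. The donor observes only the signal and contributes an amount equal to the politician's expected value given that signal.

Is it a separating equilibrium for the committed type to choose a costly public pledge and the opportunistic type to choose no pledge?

Yes

If types separate, pledge earns payment 476 and no pledge earns 153.
Committed: pledge gives 476 − 95 = 381; no pledge gives 153 − 14 = 139. No deviation. ✓
Opportunistic: no pledge gives 153 − 12 = 141; pledge gives 476 − 361 = 115. No deviation. ✓
Both incentive constraints hold.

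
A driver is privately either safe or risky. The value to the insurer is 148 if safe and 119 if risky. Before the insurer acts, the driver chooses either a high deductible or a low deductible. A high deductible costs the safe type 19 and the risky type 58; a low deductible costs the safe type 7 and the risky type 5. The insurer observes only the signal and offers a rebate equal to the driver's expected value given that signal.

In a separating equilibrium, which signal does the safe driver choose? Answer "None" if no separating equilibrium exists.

high deductible

Try safe → high deductible, risky → low deductible:
  If types separate, high deductible earns payment 148 and low deductible earns 119.
  Safe: high deductible gives 148 − 19 = 129; low deductible gives 119 − 7 = 112. No deviation. ✓
  Risky: low deductible gives 119 − 5 = 114; high deductible gives 148 − 58 = 90. No deviation. ✓
Both hold — the safe type sends high deductible.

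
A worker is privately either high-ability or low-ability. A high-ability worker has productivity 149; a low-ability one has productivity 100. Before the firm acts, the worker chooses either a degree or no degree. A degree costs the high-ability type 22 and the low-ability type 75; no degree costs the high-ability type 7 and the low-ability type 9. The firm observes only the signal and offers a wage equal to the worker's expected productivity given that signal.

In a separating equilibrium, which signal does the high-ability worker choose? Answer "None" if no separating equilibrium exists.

Try high-ability → degree, low-ability → no degree:
  If types separate, degree earns payment 149 and no degree earns 100.
  High-ability: degree gives 149 − 22 = 127; no degree gives 100 − 7 = 93. No deviation. ✓
  Low-ability: no degree gives 100 − 9 = 91; degree gives 149 − 75 = 74. No deviation. ✓
Both hold — the high-ability type sends degree.

degree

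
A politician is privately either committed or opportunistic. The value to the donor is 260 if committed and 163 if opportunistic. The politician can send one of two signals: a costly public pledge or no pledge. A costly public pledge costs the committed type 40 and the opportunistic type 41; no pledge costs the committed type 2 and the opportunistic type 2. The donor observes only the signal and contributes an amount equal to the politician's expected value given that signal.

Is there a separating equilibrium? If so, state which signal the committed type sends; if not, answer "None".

None

Try committed → pledge, opportunistic → no pledge:
  Under separation the donor infers type exactly: pledge → committed (pays 260), no pledge → opportunistic (pays 163).
  Committed: pledge gives 260 − 40 = 220; no pledge gives 163 − 2 = 161. No deviation. ✓
  Opportunistic: no pledge gives 163 − 2 = 161; pledge gives 260 − 41 = 219. Would deviate. ✗
Try committed → no pledge, opportunistic → pledge:
  Under separation the donor infers type exactly: no pledge → committed (pays 260), pledge → opportunistic (pays 163).
  Committed: no pledge gives 260 − 2 = 258; pledge gives 163 − 40 = 123. No deviation. ✓
  Opportunistic: pledge gives 163 − 41 = 122; no pledge gives 260 − 2 = 258. Would deviate. ✗
Neither assignment is incentive-compatible.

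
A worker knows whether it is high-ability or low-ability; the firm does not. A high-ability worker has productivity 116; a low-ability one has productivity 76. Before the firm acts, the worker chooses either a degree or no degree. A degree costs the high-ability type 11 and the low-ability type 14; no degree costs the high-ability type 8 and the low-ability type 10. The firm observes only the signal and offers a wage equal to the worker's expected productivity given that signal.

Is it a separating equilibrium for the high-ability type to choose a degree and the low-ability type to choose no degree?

No

If types separate, degree earns payment 116 and no degree earns 76.
High-ability: degree gives 116 − 11 = 105; no degree gives 76 − 8 = 68. No deviation. ✓
Low-ability: no degree gives 76 − 10 = 66; degree gives 116 − 14 = 102. Would deviate. ✗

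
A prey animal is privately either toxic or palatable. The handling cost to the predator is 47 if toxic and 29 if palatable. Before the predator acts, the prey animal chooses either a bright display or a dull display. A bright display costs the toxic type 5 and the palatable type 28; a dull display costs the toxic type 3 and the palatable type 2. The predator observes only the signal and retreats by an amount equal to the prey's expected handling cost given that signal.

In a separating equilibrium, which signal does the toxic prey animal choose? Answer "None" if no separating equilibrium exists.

bright display

Try toxic → bright display, palatable → dull display:
  If types separate, bright display earns payment 47 and dull display earns 29.
  Toxic: bright display gives 47 − 5 = 42; dull display gives 29 − 3 = 26. No deviation. ✓
  Palatable: dull display gives 29 − 2 = 27; bright display gives 47 − 28 = 19. No deviation. ✓
Both hold — the toxic type sends bright display.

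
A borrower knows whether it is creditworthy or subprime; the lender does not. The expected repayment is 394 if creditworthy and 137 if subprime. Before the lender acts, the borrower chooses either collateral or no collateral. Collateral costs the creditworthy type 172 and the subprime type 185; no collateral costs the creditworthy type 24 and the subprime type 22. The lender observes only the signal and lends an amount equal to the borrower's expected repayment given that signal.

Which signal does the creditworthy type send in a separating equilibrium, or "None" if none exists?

Try creditworthy → collateral, subprime → no collateral:
  If types separate, collateral earns payment 394 and no collateral earns 137.
  Creditworthy: collateral gives 394 − 172 = 222; no collateral gives 137 − 24 = 113. No deviation. ✓
  Subprime: no collateral gives 137 − 22 = 115; collateral gives 394 − 185 = 209. Would deviate. ✗
Try creditworthy → no collateral, subprime → collateral:
  If types separate, no collateral earns payment 394 and collateral earns 137.
  Creditworthy: no collateral gives 394 − 24 = 370; collateral gives 137 − 172 = -35. No deviation. ✓
  Subprime: collateral gives 137 − 185 = -48; no collateral gives 394 − 22 = 372. Would deviate. ✗
Neither assignment is incentive-compatible.

None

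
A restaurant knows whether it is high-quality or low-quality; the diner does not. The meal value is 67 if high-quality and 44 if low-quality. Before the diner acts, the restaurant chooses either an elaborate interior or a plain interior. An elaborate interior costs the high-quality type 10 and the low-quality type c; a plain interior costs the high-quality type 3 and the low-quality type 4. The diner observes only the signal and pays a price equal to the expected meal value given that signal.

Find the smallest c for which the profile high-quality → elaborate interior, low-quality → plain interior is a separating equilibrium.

27

Under separation: elaborate interior → high-quality (pays 67); plain interior → low-quality (pays 44).
High-quality: 67 − 10 = 57 ≥ 44 − 3 = 41. Holds regardless of c. ✓
Low-quality: 44 − 4 ≥ 67 − c, so c ≥ 67 − 40 = 27.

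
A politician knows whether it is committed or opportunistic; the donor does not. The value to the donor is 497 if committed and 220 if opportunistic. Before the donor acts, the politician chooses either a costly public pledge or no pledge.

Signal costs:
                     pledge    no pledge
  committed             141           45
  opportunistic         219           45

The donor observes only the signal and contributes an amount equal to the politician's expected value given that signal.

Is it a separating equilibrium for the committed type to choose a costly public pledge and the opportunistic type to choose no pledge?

Under separation the donor infers type exactly: pledge → committed (pays 497), no pledge → opportunistic (pays 220).
Committed: pledge gives 497 − 141 = 356; no pledge gives 220 − 45 = 175. No deviation. ✓
Opportunistic: no pledge gives 220 − 45 = 175; pledge gives 497 − 219 = 278. Would deviate. ✗

No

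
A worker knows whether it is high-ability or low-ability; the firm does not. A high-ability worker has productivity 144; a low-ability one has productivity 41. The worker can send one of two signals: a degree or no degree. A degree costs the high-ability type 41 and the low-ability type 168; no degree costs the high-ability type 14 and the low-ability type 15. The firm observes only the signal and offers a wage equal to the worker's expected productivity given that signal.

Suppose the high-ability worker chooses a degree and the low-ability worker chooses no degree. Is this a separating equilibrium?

Yes

If types separate, degree earns payment 144 and no degree earns 41.
High-ability: degree gives 144 − 41 = 103; no degree gives 41 − 14 = 27. No deviation. ✓
Low-ability: no degree gives 41 − 15 = 26; degree gives 144 − 168 = -24. No deviation. ✓
Both incentive constraints hold.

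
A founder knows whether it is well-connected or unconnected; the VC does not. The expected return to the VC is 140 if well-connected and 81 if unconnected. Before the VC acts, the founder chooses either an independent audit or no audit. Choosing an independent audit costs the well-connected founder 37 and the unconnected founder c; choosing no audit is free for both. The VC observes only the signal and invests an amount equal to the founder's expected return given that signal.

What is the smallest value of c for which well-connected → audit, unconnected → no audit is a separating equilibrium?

Under separation: audit → well-connected (pays 140); no audit → unconnected (pays 81).
Well-connected: 140 − 37 = 103 ≥ 81 − 0 = 81. Holds regardless of c. ✓
Unconnected: 81 − 0 ≥ 140 − c, so c ≥ 140 − 81 = 59.

59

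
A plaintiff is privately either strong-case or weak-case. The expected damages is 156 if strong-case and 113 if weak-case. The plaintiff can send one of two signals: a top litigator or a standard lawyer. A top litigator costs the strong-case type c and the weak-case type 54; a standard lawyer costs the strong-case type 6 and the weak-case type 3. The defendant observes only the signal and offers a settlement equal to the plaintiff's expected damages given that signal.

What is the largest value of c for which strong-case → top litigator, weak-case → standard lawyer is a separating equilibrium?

49

Under separation: top litigator → strong-case (pays 156); standard lawyer → weak-case (pays 113).
Weak-case: 113 − 3 = 110 ≥ 156 − 54 = 102. Holds regardless of c. ✓
Strong-case: 156 − c ≥ 113 − 6, so c ≤ 156 − 107 = 49.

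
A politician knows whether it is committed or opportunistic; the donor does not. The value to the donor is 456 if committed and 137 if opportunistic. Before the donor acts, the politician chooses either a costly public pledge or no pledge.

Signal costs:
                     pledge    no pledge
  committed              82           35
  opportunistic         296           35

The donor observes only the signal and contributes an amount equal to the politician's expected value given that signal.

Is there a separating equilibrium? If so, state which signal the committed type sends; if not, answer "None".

Try committed → pledge, opportunistic → no pledge:
  If types separate, pledge earns payment 456 and no pledge earns 137.
  Committed: pledge gives 456 − 82 = 374; no pledge gives 137 − 35 = 102. No deviation. ✓
  Opportunistic: no pledge gives 137 − 35 = 102; pledge gives 456 − 296 = 160. Would deviate. ✗
Try committed → no pledge, opportunistic → pledge:
  If types separate, no pledge earns payment 456 and pledge earns 137.
  Committed: no pledge gives 456 − 35 = 421; pledge gives 137 − 82 = 55. No deviation. ✓
  Opportunistic: pledge gives 137 − 296 = -159; no pledge gives 456 − 35 = 421. Would deviate. ✗
Neither assignment is incentive-compatible.

None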